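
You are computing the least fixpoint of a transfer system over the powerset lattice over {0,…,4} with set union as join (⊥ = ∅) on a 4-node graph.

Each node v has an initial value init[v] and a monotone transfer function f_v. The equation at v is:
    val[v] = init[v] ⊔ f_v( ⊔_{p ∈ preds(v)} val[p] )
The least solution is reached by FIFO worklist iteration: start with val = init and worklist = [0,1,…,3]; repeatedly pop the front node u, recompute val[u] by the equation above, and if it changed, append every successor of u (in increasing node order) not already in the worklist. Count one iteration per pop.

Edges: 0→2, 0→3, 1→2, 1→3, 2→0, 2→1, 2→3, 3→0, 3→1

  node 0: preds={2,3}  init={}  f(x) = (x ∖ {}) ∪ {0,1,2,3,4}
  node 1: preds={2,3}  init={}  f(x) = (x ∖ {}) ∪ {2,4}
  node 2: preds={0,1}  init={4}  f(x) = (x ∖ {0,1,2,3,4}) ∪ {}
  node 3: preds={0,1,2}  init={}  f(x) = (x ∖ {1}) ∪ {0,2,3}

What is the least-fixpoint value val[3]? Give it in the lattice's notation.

{0,2,3,4}

Worklist (8 pops):
  #1 pop 0: in={4} → {0,1,2,3,4} (was {}); enqueue []
  #2 pop 1: in={4} → {2,4} (was {}); enqueue []
  #3 pop 2: in={0,1,2,3,4} → {4} (no change)
  #4 pop 3: in={0,1,2,3,4} → {0,2,3,4} (was {}); enqueue [0,1]
  #5 pop 0: in={0,2,3,4} → {0,1,2,3,4} (no change)
  #6 pop 1: in={0,2,3,4} → {0,2,3,4} (was {2,4}); enqueue [2,3]
  #7 pop 2: in={0,1,2,3,4} → {4} (no change)
  #8 pop 3: in={0,1,2,3,4} → {0,2,3,4} (no change)

Fixpoint:
  val[0] = {0,1,2,3,4}
  val[1] = {0,2,3,4}
  val[2] = {4}
  val[3] = {0,2,3,4}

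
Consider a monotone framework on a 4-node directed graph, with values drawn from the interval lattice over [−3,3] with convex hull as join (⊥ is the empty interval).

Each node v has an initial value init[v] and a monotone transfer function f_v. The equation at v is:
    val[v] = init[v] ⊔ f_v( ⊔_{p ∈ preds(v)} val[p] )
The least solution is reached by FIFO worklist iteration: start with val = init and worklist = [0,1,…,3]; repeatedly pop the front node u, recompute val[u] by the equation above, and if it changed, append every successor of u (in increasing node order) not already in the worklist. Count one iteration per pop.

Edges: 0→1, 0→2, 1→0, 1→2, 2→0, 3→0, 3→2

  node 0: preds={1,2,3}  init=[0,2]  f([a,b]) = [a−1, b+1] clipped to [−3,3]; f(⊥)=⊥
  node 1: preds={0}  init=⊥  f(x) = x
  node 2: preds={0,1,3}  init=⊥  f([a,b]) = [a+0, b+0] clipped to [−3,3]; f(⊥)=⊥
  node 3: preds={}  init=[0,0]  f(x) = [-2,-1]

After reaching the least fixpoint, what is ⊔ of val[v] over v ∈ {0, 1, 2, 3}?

Iteration log — 9 steps:
  step 1. node 0  ⊔preds=[0,0]  new=[-1,2]  old=[0,2]  +wl: 
  step 2. node 1  ⊔preds=[-1,2]  new=[-1,2]  old=⊥  +wl: 0
  step 3. node 2  ⊔preds=[-1,2]  new=[-1,2]  old=⊥  +wl: 
  step 4. node 3  ⊔preds=⊥  new=[-2,0]  old=[0,0]  +wl: 2
  step 5. node 0  ⊔preds=[-2,2]  new=[-3,3]  old=[-1,2]  +wl: 1
  step 6. node 2  ⊔preds=[-3,3]  new=[-3,3]  old=[-1,2]  +wl: 0
  step 7. node 1  ⊔preds=[-3,3]  new=[-3,3]  old=[-1,2]  +wl: 2
  step 8. node 0  ⊔preds=[-3,3]  new=[-3,3]  stable
  step 9. node 2  ⊔preds=[-3,3]  new=[-3,3]  stable

Least fixpoint reached:
  node 0: [-3,3]
  node 1: [-3,3]
  node 2: [-3,3]
  node 3: [-2,0]

[-3,3]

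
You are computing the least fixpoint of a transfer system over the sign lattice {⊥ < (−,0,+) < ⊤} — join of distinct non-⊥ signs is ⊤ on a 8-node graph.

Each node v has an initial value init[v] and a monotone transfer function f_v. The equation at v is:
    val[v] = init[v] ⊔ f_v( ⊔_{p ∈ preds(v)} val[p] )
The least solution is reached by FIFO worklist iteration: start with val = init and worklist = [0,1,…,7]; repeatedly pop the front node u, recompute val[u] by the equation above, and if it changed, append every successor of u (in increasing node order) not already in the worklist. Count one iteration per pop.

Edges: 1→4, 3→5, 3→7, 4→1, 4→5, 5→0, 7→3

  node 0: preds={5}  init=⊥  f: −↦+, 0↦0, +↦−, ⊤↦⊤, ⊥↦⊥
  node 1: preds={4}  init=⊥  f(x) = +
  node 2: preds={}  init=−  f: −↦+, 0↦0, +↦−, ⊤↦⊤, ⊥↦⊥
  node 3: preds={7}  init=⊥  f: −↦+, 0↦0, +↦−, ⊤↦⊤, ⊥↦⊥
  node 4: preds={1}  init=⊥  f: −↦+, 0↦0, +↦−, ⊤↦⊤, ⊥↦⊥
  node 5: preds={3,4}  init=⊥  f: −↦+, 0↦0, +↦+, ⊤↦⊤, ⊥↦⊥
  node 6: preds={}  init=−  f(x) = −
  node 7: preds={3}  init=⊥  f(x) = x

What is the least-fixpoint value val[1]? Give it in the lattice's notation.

Trace (10 dequeues):
  [1] u=0 | in ⊥ | out ⊥ | ==
  [2] u=1 | in ⊥ | out + | prev ⊥ | push {}
  [3] u=2 | in ⊥ | out − | ==
  [4] u=3 | in ⊥ | out ⊥ | ==
  [5] u=4 | in + | out − | prev ⊥ | push {1}
  [6] u=5 | in − | out + | prev ⊥ | push {0}
  [7] u=6 | in ⊥ | out − | ==
  [8] u=7 | in ⊥ | out ⊥ | ==
  [9] u=1 | in − | out + | ==
  [10] u=0 | in + | out − | prev ⊥ | push {}

Converged values:
  [0] −
  [1] +
  [2] −
  [3] ⊥
  [4] −
  [5] +
  [6] −
  [7] ⊥

+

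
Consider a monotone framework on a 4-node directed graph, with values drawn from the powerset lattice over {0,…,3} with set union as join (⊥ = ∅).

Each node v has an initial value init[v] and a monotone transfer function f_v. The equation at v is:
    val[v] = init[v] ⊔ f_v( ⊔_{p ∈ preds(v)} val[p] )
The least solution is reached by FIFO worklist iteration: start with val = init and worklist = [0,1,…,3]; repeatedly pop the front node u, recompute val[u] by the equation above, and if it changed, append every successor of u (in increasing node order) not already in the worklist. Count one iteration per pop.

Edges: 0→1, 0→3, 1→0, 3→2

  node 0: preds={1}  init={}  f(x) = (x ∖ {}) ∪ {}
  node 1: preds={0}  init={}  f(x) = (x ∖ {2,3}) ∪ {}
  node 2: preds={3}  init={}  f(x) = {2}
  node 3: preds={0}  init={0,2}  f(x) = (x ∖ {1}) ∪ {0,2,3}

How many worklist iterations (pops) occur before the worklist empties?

Iteration log — 5 steps:
  step 1. node 0  ⊔preds={}  new={}  stable
  step 2. node 1  ⊔preds={}  new={}  stable
  step 3. node 2  ⊔preds={0,2}  new={2}  old={}  +wl: 
  step 4. node 3  ⊔preds={}  new={0,2,3}  old={0,2}  +wl: 2
  step 5. node 2  ⊔preds={0,2,3}  new={2}  stable

Least fixpoint reached:
  node 0: {}
  node 1: {}
  node 2: {2}
  node 3: {0,2,3}

5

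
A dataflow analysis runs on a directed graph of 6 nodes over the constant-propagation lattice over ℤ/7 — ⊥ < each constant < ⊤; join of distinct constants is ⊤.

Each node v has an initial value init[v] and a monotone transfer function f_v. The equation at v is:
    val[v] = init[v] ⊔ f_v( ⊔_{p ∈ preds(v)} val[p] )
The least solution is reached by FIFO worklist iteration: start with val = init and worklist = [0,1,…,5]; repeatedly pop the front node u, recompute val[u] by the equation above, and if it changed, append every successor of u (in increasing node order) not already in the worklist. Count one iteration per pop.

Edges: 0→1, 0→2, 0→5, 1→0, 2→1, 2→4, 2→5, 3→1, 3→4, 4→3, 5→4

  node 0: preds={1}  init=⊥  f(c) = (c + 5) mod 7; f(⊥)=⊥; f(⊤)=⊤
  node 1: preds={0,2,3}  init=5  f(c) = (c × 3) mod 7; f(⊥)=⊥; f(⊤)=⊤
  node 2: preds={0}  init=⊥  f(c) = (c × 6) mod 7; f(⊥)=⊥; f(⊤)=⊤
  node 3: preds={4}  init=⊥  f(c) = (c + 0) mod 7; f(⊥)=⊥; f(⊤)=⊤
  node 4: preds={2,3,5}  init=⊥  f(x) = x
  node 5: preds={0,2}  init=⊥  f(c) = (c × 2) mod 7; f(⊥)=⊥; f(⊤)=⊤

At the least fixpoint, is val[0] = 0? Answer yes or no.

Trace (16 dequeues):
  [1] u=0 | in 5 | out 3 | prev ⊥ | push {}
  [2] u=1 | in 3 | out ⊤ | prev 5 | push {0}
  [3] u=2 | in 3 | out 4 | prev ⊥ | push {1}
  [4] u=3 | in ⊥ | out ⊥ | ==
  [5] u=4 | in 4 | out 4 | prev ⊥ | push {3}
  [6] u=5 | in ⊤ | out ⊤ | prev ⊥ | push {4}
  [7] u=0 | in ⊤ | out ⊤ | prev 3 | push {2,5}
  [8] u=1 | in ⊤ | out ⊤ | ==
  [9] u=3 | in 4 | out 4 | prev ⊥ | push {1}
  [10] u=4 | in ⊤ | out ⊤ | prev 4 | push {3}
  [11] u=2 | in ⊤ | out ⊤ | prev 4 | push {4}
  [12] u=5 | in ⊤ | out ⊤ | ==
  [13] u=1 | in ⊤ | out ⊤ | ==
  [14] u=3 | in ⊤ | out ⊤ | prev 4 | push {1}
  [15] u=4 | in ⊤ | out ⊤ | ==
  [16] u=1 | in ⊤ | out ⊤ | ==

Converged values:
  [0] ⊤
  [1] ⊤
  [2] ⊤
  [3] ⊤
  [4] ⊤
  [5] ⊤

no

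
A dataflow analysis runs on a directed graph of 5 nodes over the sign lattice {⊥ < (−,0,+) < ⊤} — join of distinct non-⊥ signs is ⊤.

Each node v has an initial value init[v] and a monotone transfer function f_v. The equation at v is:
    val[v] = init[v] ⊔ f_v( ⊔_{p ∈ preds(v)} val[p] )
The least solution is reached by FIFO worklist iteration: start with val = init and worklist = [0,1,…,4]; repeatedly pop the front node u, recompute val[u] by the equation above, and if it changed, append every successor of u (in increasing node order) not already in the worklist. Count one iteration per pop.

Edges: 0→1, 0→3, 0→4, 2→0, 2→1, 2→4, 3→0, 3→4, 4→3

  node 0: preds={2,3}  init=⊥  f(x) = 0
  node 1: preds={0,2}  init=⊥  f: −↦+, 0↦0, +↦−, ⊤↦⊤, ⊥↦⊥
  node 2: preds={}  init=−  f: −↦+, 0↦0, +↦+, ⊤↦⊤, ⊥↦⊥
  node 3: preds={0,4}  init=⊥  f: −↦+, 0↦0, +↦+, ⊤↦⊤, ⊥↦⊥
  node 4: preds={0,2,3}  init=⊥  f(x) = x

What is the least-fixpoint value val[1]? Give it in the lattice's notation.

⊤

Iteration log — 9 steps:
  step 1. node 0  ⊔preds=−  new=0  old=⊥  +wl: 
  step 2. node 1  ⊔preds=⊤  new=⊤  old=⊥  +wl: 
  step 3. node 2  ⊔preds=⊥  new=−  stable
  step 4. node 3  ⊔preds=0  new=0  old=⊥  +wl: 0
  step 5. node 4  ⊔preds=⊤  new=⊤  old=⊥  +wl: 3
  step 6. node 0  ⊔preds=⊤  new=0  stable
  step 7. node 3  ⊔preds=⊤  new=⊤  old=0  +wl: 0,4
  step 8. node 0  ⊔preds=⊤  new=0  stable
  step 9. node 4  ⊔preds=⊤  new=⊤  stable

Least fixpoint reached:
  node 0: 0
  node 1: ⊤
  node 2: −
  node 3: ⊤
  node 4: ⊤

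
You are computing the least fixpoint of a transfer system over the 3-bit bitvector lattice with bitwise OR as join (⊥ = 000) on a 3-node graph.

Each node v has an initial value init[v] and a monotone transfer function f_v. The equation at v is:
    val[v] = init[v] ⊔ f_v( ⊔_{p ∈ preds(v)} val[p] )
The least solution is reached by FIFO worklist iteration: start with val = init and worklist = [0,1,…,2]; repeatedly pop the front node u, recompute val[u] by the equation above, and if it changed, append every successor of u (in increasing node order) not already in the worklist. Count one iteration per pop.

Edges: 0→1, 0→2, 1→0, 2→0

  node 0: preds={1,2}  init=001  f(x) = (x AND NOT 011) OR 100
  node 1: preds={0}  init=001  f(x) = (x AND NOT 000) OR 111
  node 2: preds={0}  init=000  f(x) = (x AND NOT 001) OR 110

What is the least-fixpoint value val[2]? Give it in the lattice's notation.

Iteration log — 4 steps:
  step 1. node 0  ⊔preds=001  new=101  old=001  +wl: 
  step 2. node 1  ⊔preds=101  new=111  old=001  +wl: 0
  step 3. node 2  ⊔preds=101  new=110  old=000  +wl: 
  step 4. node 0  ⊔preds=111  new=101  stable

Least fixpoint reached:
  node 0: 101
  node 1: 111
  node 2: 110

110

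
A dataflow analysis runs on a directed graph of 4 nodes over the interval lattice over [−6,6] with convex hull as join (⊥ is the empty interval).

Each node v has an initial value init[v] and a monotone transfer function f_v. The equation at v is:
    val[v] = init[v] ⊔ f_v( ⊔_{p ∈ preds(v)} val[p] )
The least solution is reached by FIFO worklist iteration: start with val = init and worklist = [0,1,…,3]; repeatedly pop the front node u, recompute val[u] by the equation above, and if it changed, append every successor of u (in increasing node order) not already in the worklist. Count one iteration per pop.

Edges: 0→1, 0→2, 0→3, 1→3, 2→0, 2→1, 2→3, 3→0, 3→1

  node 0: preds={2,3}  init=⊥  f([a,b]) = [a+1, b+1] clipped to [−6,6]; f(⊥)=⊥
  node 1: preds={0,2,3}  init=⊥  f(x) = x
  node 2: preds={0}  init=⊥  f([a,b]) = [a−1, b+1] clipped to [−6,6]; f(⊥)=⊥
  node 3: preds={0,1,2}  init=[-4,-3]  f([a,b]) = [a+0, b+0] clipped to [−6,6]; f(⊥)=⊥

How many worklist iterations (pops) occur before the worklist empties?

22

Worklist (22 pops):
  #1 pop 0: in=[-4,-3] → [-3,-2] (was ⊥); enqueue []
  #2 pop 1: in=[-4,-2] → [-4,-2] (was ⊥); enqueue []
  #3 pop 2: in=[-3,-2] → [-4,-1] (was ⊥); enqueue [0,1]
  #4 pop 3: in=[-4,-1] → [-4,-1] (was [-4,-3]); enqueue []
  #5 pop 0: in=[-4,-1] → [-3,0] (was [-3,-2]); enqueue [2,3]
  #6 pop 1: in=[-4,0] → [-4,0] (was [-4,-2]); enqueue []
  #7 pop 2: in=[-3,0] → [-4,1] (was [-4,-1]); enqueue [0,1]
  #8 pop 3: in=[-4,1] → [-4,1] (was [-4,-1]); enqueue []
  #9 pop 0: in=[-4,1] → [-3,2] (was [-3,0]); enqueue [2,3]
  #10 pop 1: in=[-4,2] → [-4,2] (was [-4,0]); enqueue []
  #11 pop 2: in=[-3,2] → [-4,3] (was [-4,1]); enqueue [0,1]
  #12 pop 3: in=[-4,3] → [-4,3] (was [-4,1]); enqueue []
  #13 pop 0: in=[-4,3] → [-3,4] (was [-3,2]); enqueue [2,3]
  #14 pop 1: in=[-4,4] → [-4,4] (was [-4,2]); enqueue []
  #15 pop 2: in=[-3,4] → [-4,5] (was [-4,3]); enqueue [0,1]
  #16 pop 3: in=[-4,5] → [-4,5] (was [-4,3]); enqueue []
  #17 pop 0: in=[-4,5] → [-3,6] (was [-3,4]); enqueue [2,3]
  #18 pop 1: in=[-4,6] → [-4,6] (was [-4,4]); enqueue []
  #19 pop 2: in=[-3,6] → [-4,6] (was [-4,5]); enqueue [0,1]
  #20 pop 3: in=[-4,6] → [-4,6] (was [-4,5]); enqueue []
  #21 pop 0: in=[-4,6] → [-3,6] (no change)
  #22 pop 1: in=[-4,6] → [-4,6] (no change)

Fixpoint:
  val[0] = [-3,6]
  val[1] = [-4,6]
  val[2] = [-4,6]
  val[3] = [-4,6]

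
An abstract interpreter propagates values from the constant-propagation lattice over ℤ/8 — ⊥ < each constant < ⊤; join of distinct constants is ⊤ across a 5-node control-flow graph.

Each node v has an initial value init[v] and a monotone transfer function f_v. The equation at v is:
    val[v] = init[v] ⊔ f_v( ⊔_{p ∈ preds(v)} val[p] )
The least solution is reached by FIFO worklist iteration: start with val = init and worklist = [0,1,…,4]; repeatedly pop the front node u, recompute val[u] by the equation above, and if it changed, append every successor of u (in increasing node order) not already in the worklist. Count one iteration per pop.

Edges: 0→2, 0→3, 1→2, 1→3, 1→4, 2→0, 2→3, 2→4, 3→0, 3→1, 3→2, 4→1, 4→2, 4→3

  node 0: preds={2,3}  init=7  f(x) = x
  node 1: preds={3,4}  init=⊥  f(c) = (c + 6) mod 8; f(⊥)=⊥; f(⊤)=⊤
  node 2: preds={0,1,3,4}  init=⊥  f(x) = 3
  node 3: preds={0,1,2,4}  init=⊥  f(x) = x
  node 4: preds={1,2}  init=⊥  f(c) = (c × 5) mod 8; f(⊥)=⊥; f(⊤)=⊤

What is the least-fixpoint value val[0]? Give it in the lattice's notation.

Iteration log — 13 steps:
  step 1. node 0  ⊔preds=⊥  new=7  stable
  step 2. node 1  ⊔preds=⊥  new=⊥  stable
  step 3. node 2  ⊔preds=7  new=3  old=⊥  +wl: 0
  step 4. node 3  ⊔preds=⊤  new=⊤  old=⊥  +wl: 1,2
  step 5. node 4  ⊔preds=3  new=7  old=⊥  +wl: 3
  step 6. node 0  ⊔preds=⊤  new=⊤  old=7  +wl: 
  step 7. node 1  ⊔preds=⊤  new=⊤  old=⊥  +wl: 4
  step 8. node 2  ⊔preds=⊤  new=3  stable
  step 9. node 3  ⊔preds=⊤  new=⊤  stable
  step 10. node 4  ⊔preds=⊤  new=⊤  old=7  +wl: 1,2,3
  step 11. node 1  ⊔preds=⊤  new=⊤  stable
  step 12. node 2  ⊔preds=⊤  new=3  stable
  step 13. node 3  ⊔preds=⊤  new=⊤  stable

Least fixpoint reached:
  node 0: ⊤
  node 1: ⊤
  node 2: 3
  node 3: ⊤
  node 4: ⊤

⊤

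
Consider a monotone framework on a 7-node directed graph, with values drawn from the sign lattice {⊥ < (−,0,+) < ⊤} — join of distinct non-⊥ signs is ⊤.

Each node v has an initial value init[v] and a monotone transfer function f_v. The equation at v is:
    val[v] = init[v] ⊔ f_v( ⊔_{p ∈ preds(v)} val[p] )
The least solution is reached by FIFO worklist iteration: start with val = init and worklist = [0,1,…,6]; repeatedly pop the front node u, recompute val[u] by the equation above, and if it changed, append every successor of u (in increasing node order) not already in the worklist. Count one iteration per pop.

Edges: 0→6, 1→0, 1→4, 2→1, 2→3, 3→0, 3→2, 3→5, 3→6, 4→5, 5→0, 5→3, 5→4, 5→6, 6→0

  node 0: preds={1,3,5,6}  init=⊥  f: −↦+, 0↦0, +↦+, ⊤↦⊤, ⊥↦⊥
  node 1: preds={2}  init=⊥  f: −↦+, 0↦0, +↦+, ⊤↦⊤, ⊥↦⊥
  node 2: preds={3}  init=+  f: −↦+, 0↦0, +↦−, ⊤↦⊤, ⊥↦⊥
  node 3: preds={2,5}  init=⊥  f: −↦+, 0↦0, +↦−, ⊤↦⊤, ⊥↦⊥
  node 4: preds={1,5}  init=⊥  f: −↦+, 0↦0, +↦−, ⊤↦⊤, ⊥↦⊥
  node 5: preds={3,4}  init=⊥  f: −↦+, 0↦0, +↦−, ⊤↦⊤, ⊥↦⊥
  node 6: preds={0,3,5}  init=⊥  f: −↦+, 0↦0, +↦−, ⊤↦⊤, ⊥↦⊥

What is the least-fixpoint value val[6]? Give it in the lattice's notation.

Iteration log — 12 steps:
  step 1. node 0  ⊔preds=⊥  new=⊥  stable
  step 2. node 1  ⊔preds=+  new=+  old=⊥  +wl: 0
  step 3. node 2  ⊔preds=⊥  new=+  stable
  step 4. node 3  ⊔preds=+  new=−  old=⊥  +wl: 2
  step 5. node 4  ⊔preds=+  new=−  old=⊥  +wl: 
  step 6. node 5  ⊔preds=−  new=+  old=⊥  +wl: 3,4
  step 7. node 6  ⊔preds=⊤  new=⊤  old=⊥  +wl: 
  step 8. node 0  ⊔preds=⊤  new=⊤  old=⊥  +wl: 6
  step 9. node 2  ⊔preds=−  new=+  stable
  step 10. node 3  ⊔preds=+  new=−  stable
  step 11. node 4  ⊔preds=+  new=−  stable
  step 12. node 6  ⊔preds=⊤  new=⊤  stable

Least fixpoint reached:
  node 0: ⊤
  node 1: +
  node 2: +
  node 3: −
  node 4: −
  node 5: +
  node 6: ⊤

⊤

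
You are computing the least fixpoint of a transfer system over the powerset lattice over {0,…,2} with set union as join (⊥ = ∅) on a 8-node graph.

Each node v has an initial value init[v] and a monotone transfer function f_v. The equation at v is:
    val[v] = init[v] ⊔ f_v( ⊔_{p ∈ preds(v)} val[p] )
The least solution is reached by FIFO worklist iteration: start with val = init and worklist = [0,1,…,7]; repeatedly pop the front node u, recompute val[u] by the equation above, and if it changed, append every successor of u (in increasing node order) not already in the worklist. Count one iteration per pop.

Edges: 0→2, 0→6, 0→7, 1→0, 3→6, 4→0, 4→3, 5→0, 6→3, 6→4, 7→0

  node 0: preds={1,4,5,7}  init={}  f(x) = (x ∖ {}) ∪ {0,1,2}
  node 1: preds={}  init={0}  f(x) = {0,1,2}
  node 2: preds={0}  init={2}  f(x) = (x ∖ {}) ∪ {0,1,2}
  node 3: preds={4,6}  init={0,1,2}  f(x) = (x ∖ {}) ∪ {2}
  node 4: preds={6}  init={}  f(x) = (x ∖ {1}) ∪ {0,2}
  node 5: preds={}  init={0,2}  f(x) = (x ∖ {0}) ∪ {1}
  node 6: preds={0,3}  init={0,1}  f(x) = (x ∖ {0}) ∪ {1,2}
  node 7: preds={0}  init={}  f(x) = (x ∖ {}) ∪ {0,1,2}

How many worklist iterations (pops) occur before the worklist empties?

11

Iteration log — 11 steps:
  step 1. node 0  ⊔preds={0,2}  new={0,1,2}  old={}  +wl: 
  step 2. node 1  ⊔preds={}  new={0,1,2}  old={0}  +wl: 0
  step 3. node 2  ⊔preds={0,1,2}  new={0,1,2}  old={2}  +wl: 
  step 4. node 3  ⊔preds={0,1}  new={0,1,2}  stable
  step 5. node 4  ⊔preds={0,1}  new={0,2}  old={}  +wl: 3
  step 6. node 5  ⊔preds={}  new={0,1,2}  old={0,2}  +wl: 
  step 7. node 6  ⊔preds={0,1,2}  new={0,1,2}  old={0,1}  +wl: 4
  step 8. node 7  ⊔preds={0,1,2}  new={0,1,2}  old={}  +wl: 
  step 9. node 0  ⊔preds={0,1,2}  new={0,1,2}  stable
  step 10. node 3  ⊔preds={0,1,2}  new={0,1,2}  stable
  step 11. node 4  ⊔preds={0,1,2}  new={0,2}  stable

Least fixpoint reached:
  node 0: {0,1,2}
  node 1: {0,1,2}
  node 2: {0,1,2}
  node 3: {0,1,2}
  node 4: {0,2}
  node 5: {0,1,2}
  node 6: {0,1,2}
  node 7: {0,1,2}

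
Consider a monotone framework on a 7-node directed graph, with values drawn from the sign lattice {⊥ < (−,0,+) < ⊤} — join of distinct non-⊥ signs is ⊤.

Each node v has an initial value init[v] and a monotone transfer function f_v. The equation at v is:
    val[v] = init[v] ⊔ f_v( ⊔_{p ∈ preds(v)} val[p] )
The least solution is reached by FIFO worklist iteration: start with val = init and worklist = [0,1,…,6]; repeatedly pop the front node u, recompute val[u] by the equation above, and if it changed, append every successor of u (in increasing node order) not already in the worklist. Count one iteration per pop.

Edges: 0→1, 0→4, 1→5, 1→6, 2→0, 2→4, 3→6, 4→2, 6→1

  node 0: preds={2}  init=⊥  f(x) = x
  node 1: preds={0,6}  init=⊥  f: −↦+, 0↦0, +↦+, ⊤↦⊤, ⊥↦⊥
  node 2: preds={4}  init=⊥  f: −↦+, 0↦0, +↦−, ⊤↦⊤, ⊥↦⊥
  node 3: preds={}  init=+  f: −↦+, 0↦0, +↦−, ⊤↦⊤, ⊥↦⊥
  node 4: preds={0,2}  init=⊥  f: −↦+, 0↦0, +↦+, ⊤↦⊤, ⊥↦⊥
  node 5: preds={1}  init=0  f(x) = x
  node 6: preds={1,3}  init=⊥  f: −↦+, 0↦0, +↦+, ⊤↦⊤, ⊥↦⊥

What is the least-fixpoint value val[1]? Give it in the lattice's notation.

+

Iteration log — 10 steps:
  step 1. node 0  ⊔preds=⊥  new=⊥  stable
  step 2. node 1  ⊔preds=⊥  new=⊥  stable
  step 3. node 2  ⊔preds=⊥  new=⊥  stable
  step 4. node 3  ⊔preds=⊥  new=+  stable
  step 5. node 4  ⊔preds=⊥  new=⊥  stable
  step 6. node 5  ⊔preds=⊥  new=0  stable
  step 7. node 6  ⊔preds=+  new=+  old=⊥  +wl: 1
  step 8. node 1  ⊔preds=+  new=+  old=⊥  +wl: 5,6
  step 9. node 5  ⊔preds=+  new=⊤  old=0  +wl: 
  step 10. node 6  ⊔preds=+  new=+  stable

Least fixpoint reached:
  node 0: ⊥
  node 1: +
  node 2: ⊥
  node 3: +
  node 4: ⊥
  node 5: ⊤
  node 6: +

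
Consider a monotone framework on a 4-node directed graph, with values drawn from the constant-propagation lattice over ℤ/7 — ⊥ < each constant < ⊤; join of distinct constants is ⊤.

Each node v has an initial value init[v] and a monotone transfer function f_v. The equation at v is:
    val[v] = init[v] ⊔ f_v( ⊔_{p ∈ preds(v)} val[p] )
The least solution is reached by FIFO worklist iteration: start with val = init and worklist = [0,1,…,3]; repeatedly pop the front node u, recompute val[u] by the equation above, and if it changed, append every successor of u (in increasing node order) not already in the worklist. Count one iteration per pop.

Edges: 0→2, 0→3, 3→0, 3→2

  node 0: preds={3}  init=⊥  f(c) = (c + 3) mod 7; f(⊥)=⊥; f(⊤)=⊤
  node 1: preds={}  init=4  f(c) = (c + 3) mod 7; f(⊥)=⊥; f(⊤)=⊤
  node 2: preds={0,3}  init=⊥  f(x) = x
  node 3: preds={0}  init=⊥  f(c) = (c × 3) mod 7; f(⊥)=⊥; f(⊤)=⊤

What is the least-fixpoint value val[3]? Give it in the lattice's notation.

Iteration log — 4 steps:
  step 1. node 0  ⊔preds=⊥  new=⊥  stable
  step 2. node 1  ⊔preds=⊥  new=4  stable
  step 3. node 2  ⊔preds=⊥  new=⊥  stable
  step 4. node 3  ⊔preds=⊥  new=⊥  stable

Least fixpoint reached:
  node 0: ⊥
  node 1: 4
  node 2: ⊥
  node 3: ⊥

⊥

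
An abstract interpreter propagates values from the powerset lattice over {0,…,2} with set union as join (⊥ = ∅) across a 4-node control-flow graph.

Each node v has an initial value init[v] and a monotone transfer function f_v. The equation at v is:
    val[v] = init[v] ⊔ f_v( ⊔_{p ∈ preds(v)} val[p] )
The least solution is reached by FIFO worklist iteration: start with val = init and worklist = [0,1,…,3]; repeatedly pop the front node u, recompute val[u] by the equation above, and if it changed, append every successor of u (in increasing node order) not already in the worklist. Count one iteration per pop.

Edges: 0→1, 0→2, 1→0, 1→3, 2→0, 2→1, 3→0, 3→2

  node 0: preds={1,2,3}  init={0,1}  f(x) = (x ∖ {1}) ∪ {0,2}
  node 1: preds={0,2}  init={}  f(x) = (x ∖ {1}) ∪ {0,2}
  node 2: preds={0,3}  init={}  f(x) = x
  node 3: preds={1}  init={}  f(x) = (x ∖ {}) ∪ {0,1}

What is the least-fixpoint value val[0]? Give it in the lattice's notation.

Iteration log — 7 steps:
  step 1. node 0  ⊔preds={}  new={0,1,2}  old={0,1}  +wl: 
  step 2. node 1  ⊔preds={0,1,2}  new={0,2}  old={}  +wl: 0
  step 3. node 2  ⊔preds={0,1,2}  new={0,1,2}  old={}  +wl: 1
  step 4. node 3  ⊔preds={0,2}  new={0,1,2}  old={}  +wl: 2
  step 5. node 0  ⊔preds={0,1,2}  new={0,1,2}  stable
  step 6. node 1  ⊔preds={0,1,2}  new={0,2}  stable
  step 7. node 2  ⊔preds={0,1,2}  new={0,1,2}  stable

Least fixpoint reached:
  node 0: {0,1,2}
  node 1: {0,2}
  node 2: {0,1,2}
  node 3: {0,1,2}

{0,1,2}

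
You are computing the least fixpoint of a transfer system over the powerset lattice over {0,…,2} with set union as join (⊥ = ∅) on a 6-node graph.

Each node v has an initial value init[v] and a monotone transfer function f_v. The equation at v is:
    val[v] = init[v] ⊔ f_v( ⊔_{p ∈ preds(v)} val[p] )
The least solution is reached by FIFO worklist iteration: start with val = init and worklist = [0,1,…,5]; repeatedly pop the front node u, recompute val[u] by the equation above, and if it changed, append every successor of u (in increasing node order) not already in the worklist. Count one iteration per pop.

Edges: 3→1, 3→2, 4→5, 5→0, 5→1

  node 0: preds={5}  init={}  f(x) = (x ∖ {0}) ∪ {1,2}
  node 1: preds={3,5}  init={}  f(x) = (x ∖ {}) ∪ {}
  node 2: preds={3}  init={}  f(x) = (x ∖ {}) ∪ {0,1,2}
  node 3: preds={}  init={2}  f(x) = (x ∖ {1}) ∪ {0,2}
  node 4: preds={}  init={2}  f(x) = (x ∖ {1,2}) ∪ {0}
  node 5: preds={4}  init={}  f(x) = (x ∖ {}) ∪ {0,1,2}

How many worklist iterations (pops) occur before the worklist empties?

9

Trace (9 dequeues):
  [1] u=0 | in {} | out {1,2} | prev {} | push {}
  [2] u=1 | in {2} | out {2} | prev {} | push {}
  [3] u=2 | in {2} | out {0,1,2} | prev {} | push {}
  [4] u=3 | in {} | out {0,2} | prev {2} | push {1,2}
  [5] u=4 | in {} | out {0,2} | prev {2} | push {}
  [6] u=5 | in {0,2} | out {0,1,2} | prev {} | push {0}
  [7] u=1 | in {0,1,2} | out {0,1,2} | prev {2} | push {}
  [8] u=2 | in {0,2} | out {0,1,2} | ==
  [9] u=0 | in {0,1,2} | out {1,2} | ==

Converged values:
  [0] {1,2}
  [1] {0,1,2}
  [2] {0,1,2}
  [3] {0,2}
  [4] {0,2}
  [5] {0,1,2}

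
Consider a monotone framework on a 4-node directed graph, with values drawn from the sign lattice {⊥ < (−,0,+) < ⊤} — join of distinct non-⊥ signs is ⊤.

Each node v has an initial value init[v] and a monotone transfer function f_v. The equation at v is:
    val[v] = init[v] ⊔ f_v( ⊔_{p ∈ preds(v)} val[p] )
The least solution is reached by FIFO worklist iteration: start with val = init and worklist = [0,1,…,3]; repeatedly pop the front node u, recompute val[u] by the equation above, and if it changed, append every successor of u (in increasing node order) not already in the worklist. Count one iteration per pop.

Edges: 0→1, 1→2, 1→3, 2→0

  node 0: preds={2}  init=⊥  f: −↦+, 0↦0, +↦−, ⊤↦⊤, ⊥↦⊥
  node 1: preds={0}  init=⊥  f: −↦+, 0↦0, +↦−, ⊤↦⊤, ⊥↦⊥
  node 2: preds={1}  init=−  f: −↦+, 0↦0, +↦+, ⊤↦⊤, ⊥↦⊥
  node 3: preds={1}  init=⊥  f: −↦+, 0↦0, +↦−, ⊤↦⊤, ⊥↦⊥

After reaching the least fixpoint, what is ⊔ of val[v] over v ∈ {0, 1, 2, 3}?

⊤

Trace (8 dequeues):
  [1] u=0 | in − | out + | prev ⊥ | push {}
  [2] u=1 | in + | out − | prev ⊥ | push {}
  [3] u=2 | in − | out ⊤ | prev − | push {0}
  [4] u=3 | in − | out + | prev ⊥ | push {}
  [5] u=0 | in ⊤ | out ⊤ | prev + | push {1}
  [6] u=1 | in ⊤ | out ⊤ | prev − | push {2,3}
  [7] u=2 | in ⊤ | out ⊤ | ==
  [8] u=3 | in ⊤ | out ⊤ | prev + | push {}

Converged values:
  [0] ⊤
  [1] ⊤
  [2] ⊤
  [3] ⊤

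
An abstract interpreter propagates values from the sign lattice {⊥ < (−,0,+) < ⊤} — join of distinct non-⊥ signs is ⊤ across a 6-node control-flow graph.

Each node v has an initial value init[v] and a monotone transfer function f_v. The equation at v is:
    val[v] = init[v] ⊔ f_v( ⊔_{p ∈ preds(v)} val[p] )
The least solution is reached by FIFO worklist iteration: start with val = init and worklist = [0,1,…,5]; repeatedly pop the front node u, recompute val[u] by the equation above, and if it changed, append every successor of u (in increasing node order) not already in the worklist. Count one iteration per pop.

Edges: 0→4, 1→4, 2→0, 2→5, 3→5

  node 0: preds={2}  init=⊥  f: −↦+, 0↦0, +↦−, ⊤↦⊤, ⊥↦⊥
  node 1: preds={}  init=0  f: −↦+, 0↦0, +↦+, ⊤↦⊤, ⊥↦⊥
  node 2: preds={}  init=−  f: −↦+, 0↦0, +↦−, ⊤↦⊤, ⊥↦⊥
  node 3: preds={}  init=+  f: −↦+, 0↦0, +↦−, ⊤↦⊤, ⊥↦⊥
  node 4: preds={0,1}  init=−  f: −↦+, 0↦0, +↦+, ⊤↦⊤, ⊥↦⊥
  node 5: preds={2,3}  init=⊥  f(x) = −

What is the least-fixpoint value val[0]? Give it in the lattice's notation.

+

Trace (6 dequeues):
  [1] u=0 | in − | out + | prev ⊥ | push {}
  [2] u=1 | in ⊥ | out 0 | ==
  [3] u=2 | in ⊥ | out − | ==
  [4] u=3 | in ⊥ | out + | ==
  [5] u=4 | in ⊤ | out ⊤ | prev − | push {}
  [6] u=5 | in ⊤ | out − | prev ⊥ | push {}

Converged values:
  [0] +
  [1] 0
  [2] −
  [3] +
  [4] ⊤
  [5] −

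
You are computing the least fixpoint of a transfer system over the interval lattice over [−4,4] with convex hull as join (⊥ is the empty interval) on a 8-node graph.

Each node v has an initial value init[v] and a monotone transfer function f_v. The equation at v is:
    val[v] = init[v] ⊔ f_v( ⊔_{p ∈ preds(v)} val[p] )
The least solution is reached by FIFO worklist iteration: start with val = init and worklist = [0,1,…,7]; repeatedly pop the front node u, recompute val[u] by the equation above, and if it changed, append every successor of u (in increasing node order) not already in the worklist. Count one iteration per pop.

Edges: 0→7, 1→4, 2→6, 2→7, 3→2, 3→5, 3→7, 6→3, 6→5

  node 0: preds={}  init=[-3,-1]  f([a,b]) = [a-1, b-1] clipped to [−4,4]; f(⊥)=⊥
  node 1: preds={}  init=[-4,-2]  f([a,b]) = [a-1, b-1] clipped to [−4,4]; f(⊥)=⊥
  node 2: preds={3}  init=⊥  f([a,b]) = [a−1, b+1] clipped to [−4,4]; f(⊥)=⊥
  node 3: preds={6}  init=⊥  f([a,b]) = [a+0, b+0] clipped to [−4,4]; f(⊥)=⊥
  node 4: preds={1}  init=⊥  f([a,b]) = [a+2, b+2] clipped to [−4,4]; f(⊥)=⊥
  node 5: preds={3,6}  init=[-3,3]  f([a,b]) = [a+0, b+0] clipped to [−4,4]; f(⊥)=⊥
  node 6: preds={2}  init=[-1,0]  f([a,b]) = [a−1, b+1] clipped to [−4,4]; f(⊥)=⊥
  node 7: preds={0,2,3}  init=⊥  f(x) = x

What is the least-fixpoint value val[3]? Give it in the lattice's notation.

Worklist (21 pops):
  #1 pop 0: in=⊥ → [-3,-1] (no change)
  #2 pop 1: in=⊥ → [-4,-2] (no change)
  #3 pop 2: in=⊥ → ⊥ (no change)
  #4 pop 3: in=[-1,0] → [-1,0] (was ⊥); enqueue [2]
  #5 pop 4: in=[-4,-2] → [-2,0] (was ⊥); enqueue []
  #6 pop 5: in=[-1,0] → [-3,3] (no change)
  #7 pop 6: in=⊥ → [-1,0] (no change)
  #8 pop 7: in=[-3,0] → [-3,0] (was ⊥); enqueue []
  #9 pop 2: in=[-1,0] → [-2,1] (was ⊥); enqueue [6,7]
  #10 pop 6: in=[-2,1] → [-3,2] (was [-1,0]); enqueue [3,5]
  #11 pop 7: in=[-3,1] → [-3,1] (was [-3,0]); enqueue []
  #12 pop 3: in=[-3,2] → [-3,2] (was [-1,0]); enqueue [2,7]
  #13 pop 5: in=[-3,2] → [-3,3] (no change)
  #14 pop 2: in=[-3,2] → [-4,3] (was [-2,1]); enqueue [6]
  #15 pop 7: in=[-4,3] → [-4,3] (was [-3,1]); enqueue []
  #16 pop 6: in=[-4,3] → [-4,4] (was [-3,2]); enqueue [3,5]
  #17 pop 3: in=[-4,4] → [-4,4] (was [-3,2]); enqueue [2,7]
  #18 pop 5: in=[-4,4] → [-4,4] (was [-3,3]); enqueue []
  #19 pop 2: in=[-4,4] → [-4,4] (was [-4,3]); enqueue [6]
  #20 pop 7: in=[-4,4] → [-4,4] (was [-4,3]); enqueue []
  #21 pop 6: in=[-4,4] → [-4,4] (no change)

Fixpoint:
  val[0] = [-3,-1]
  val[1] = [-4,-2]
  val[2] = [-4,4]
  val[3] = [-4,4]
  val[4] = [-2,0]
  val[5] = [-4,4]
  val[6] = [-4,4]
  val[7] = [-4,4]

[-4,4]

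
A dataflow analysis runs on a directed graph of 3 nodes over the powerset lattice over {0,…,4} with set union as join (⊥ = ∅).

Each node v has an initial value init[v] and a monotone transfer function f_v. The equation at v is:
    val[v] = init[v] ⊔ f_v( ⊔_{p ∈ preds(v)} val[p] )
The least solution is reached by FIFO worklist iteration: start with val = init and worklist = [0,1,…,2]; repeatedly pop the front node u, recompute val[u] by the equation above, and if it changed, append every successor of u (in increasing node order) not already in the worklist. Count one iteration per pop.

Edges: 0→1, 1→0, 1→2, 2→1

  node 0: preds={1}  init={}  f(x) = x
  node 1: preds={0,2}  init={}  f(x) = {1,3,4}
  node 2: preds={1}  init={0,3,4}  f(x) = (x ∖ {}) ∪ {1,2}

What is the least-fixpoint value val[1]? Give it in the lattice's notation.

{1,3,4}

Iteration log — 5 steps:
  step 1. node 0  ⊔preds={}  new={}  stable
  step 2. node 1  ⊔preds={0,3,4}  new={1,3,4}  old={}  +wl: 0
  step 3. node 2  ⊔preds={1,3,4}  new={0,1,2,3,4}  old={0,3,4}  +wl: 1
  step 4. node 0  ⊔preds={1,3,4}  new={1,3,4}  old={}  +wl: 
  step 5. node 1  ⊔preds={0,1,2,3,4}  new={1,3,4}  stable

Least fixpoint reached:
  node 0: {1,3,4}
  node 1: {1,3,4}
  node 2: {0,1,2,3,4}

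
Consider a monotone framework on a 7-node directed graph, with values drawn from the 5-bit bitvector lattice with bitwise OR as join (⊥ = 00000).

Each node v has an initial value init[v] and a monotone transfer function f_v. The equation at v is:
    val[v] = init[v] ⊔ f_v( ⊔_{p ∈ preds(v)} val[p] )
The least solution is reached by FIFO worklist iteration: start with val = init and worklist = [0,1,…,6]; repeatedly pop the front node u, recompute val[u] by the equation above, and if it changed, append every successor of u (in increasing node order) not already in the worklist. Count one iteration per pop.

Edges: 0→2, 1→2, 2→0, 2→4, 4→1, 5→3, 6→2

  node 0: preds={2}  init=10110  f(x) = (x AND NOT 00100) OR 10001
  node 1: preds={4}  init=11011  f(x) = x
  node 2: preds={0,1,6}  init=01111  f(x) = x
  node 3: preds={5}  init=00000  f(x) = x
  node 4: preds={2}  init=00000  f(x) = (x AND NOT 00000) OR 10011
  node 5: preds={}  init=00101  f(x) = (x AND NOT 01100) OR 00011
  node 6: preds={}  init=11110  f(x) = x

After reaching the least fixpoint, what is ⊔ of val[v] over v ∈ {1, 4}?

11111

Iteration log — 11 steps:
  step 1. node 0  ⊔preds=01111  new=11111  old=10110  +wl: 
  step 2. node 1  ⊔preds=00000  new=11011  stable
  step 3. node 2  ⊔preds=11111  new=11111  old=01111  +wl: 0
  step 4. node 3  ⊔preds=00101  new=00101  old=00000  +wl: 
  step 5. node 4  ⊔preds=11111  new=11111  old=00000  +wl: 1
  step 6. node 5  ⊔preds=00000  new=00111  old=00101  +wl: 3
  step 7. node 6  ⊔preds=00000  new=11110  stable
  step 8. node 0  ⊔preds=11111  new=11111  stable
  step 9. node 1  ⊔preds=11111  new=11111  old=11011  +wl: 2
  step 10. node 3  ⊔preds=00111  new=00111  old=00101  +wl: 
  step 11. node 2  ⊔preds=11111  new=11111  stable

Least fixpoint reached:
  node 0: 11111
  node 1: 11111
  node 2: 11111
  node 3: 00111
  node 4: 11111
  node 5: 00111
  node 6: 11110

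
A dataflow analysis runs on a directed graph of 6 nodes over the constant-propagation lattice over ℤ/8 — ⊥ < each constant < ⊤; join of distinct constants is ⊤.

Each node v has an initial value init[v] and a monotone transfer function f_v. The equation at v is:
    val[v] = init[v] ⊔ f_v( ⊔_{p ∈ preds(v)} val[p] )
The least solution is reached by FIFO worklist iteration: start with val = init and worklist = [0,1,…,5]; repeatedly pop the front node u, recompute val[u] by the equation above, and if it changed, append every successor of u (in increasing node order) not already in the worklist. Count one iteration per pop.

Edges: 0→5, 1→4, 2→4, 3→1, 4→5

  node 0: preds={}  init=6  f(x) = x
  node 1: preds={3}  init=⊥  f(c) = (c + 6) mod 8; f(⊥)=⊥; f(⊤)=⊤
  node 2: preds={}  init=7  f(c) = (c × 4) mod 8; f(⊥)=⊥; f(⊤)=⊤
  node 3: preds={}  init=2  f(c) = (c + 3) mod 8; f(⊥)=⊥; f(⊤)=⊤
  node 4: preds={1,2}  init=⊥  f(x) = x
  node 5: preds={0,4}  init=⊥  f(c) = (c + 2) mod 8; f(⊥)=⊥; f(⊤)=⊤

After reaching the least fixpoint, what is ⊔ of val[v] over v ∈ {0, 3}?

Trace (6 dequeues):
  [1] u=0 | in ⊥ | out 6 | ==
  [2] u=1 | in 2 | out 0 | prev ⊥ | push {}
  [3] u=2 | in ⊥ | out 7 | ==
  [4] u=3 | in ⊥ | out 2 | ==
  [5] u=4 | in ⊤ | out ⊤ | prev ⊥ | push {}
  [6] u=5 | in ⊤ | out ⊤ | prev ⊥ | push {}

Converged values:
  [0] 6
  [1] 0
  [2] 7
  [3] 2
  [4] ⊤
  [5] ⊤

⊤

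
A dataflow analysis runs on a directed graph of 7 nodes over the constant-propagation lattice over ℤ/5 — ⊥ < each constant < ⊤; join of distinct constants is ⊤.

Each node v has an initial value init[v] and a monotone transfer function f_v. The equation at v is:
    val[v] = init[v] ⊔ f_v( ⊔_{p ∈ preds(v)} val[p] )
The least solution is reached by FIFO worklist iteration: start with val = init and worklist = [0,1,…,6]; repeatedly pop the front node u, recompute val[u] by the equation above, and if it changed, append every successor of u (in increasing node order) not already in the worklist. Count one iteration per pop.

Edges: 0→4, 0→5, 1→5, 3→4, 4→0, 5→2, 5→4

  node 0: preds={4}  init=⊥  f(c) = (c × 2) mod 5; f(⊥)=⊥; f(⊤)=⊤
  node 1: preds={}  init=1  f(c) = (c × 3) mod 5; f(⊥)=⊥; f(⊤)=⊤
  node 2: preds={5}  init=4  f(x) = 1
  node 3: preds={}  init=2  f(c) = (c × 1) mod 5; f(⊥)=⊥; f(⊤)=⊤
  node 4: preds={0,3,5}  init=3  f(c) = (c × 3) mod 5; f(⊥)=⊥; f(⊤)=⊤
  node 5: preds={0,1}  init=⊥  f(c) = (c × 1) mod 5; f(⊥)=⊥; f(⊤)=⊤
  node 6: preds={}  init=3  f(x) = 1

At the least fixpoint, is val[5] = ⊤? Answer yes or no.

Worklist (13 pops):
  #1 pop 0: in=3 → 1 (was ⊥); enqueue []
  #2 pop 1: in=⊥ → 1 (no change)
  #3 pop 2: in=⊥ → ⊤ (was 4); enqueue []
  #4 pop 3: in=⊥ → 2 (no change)
  #5 pop 4: in=⊤ → ⊤ (was 3); enqueue [0]
  #6 pop 5: in=1 → 1 (was ⊥); enqueue [2,4]
  #7 pop 6: in=⊥ → ⊤ (was 3); enqueue []
  #8 pop 0: in=⊤ → ⊤ (was 1); enqueue [5]
  #9 pop 2: in=1 → ⊤ (no change)
  #10 pop 4: in=⊤ → ⊤ (no change)
  #11 pop 5: in=⊤ → ⊤ (was 1); enqueue [2,4]
  #12 pop 2: in=⊤ → ⊤ (no change)
  #13 pop 4: in=⊤ → ⊤ (no change)

Fixpoint:
  val[0] = ⊤
  val[1] = 1
  val[2] = ⊤
  val[3] = 2
  val[4] = ⊤
  val[5] = ⊤
  val[6] = ⊤

yes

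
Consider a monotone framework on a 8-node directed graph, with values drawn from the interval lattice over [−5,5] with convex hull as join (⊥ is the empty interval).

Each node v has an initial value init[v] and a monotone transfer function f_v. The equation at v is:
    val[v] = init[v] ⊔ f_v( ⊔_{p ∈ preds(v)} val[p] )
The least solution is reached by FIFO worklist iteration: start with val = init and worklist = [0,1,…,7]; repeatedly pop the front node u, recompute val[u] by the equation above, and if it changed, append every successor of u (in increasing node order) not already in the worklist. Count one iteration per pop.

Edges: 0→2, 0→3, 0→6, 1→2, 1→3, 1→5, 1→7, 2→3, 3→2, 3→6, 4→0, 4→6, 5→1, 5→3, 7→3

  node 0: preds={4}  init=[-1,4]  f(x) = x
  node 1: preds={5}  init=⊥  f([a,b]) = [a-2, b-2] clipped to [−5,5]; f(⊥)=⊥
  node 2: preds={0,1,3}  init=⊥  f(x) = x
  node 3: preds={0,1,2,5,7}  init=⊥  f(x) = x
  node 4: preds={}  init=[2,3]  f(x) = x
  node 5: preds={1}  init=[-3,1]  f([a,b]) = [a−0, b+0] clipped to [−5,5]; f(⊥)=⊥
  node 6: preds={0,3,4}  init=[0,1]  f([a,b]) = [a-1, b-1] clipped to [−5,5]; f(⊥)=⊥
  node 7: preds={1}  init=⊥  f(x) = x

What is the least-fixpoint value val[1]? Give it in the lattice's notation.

[-5,-1]

Trace (11 dequeues):
  [1] u=0 | in [2,3] | out [-1,4] | ==
  [2] u=1 | in [-3,1] | out [-5,-1] | prev ⊥ | push {}
  [3] u=2 | in [-5,4] | out [-5,4] | prev ⊥ | push {}
  [4] u=3 | in [-5,4] | out [-5,4] | prev ⊥ | push {2}
  [5] u=4 | in ⊥ | out [2,3] | ==
  [6] u=5 | in [-5,-1] | out [-5,1] | prev [-3,1] | push {1,3}
  [7] u=6 | in [-5,4] | out [-5,3] | prev [0,1] | push {}
  [8] u=7 | in [-5,-1] | out [-5,-1] | prev ⊥ | push {}
  [9] u=2 | in [-5,4] | out [-5,4] | ==
  [10] u=1 | in [-5,1] | out [-5,-1] | ==
  [11] u=3 | in [-5,4] | out [-5,4] | ==

Converged values:
  [0] [-1,4]
  [1] [-5,-1]
  [2] [-5,4]
  [3] [-5,4]
  [4] [2,3]
  [5] [-5,1]
  [6] [-5,3]
  [7] [-5,-1]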